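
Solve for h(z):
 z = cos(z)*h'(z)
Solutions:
 h(z) = C1 + Integral(z/cos(z), z)


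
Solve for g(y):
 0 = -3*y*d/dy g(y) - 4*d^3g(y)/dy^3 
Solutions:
 g(y) = C1 + Integral(C2*airyai(-6^(1/3)*y/2) + C3*airybi(-6^(1/3)*y/2), y)


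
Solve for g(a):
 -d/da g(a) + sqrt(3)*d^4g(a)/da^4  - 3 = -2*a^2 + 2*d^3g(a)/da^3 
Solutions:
 g(a) = C1 + C2*exp(a*(-12^(1/3)*(9*sqrt(339) + 97*sqrt(3))^(1/3) - 8*18^(1/3)/(9*sqrt(339) + 97*sqrt(3))^(1/3) + 8*sqrt(3))/36)*sin(2^(1/3)*3^(1/6)*a*(-2^(1/3)*3^(2/3)*(9*sqrt(339) + 97*sqrt(3))^(1/3) + 24/(9*sqrt(339) + 97*sqrt(3))^(1/3))/36) + C3*exp(a*(-12^(1/3)*(9*sqrt(339) + 97*sqrt(3))^(1/3) - 8*18^(1/3)/(9*sqrt(339) + 97*sqrt(3))^(1/3) + 8*sqrt(3))/36)*cos(2^(1/3)*3^(1/6)*a*(-2^(1/3)*3^(2/3)*(9*sqrt(339) + 97*sqrt(3))^(1/3) + 24/(9*sqrt(339) + 97*sqrt(3))^(1/3))/36) + C4*exp(a*(8*18^(1/3)/(9*sqrt(339) + 97*sqrt(3))^(1/3) + 4*sqrt(3) + 12^(1/3)*(9*sqrt(339) + 97*sqrt(3))^(1/3))/18) + 2*a^3/3 - 11*a


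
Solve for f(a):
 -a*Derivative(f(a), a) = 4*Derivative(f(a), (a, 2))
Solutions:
 f(a) = C1 + C2*erf(sqrt(2)*a/4)


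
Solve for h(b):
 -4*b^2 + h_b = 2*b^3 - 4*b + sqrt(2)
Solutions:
 h(b) = C1 + b^4/2 + 4*b^3/3 - 2*b^2 + sqrt(2)*b


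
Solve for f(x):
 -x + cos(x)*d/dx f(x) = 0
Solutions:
 f(x) = C1 + Integral(x/cos(x), x)


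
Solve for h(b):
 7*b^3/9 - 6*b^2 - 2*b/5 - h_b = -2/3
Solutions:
 h(b) = C1 + 7*b^4/36 - 2*b^3 - b^2/5 + 2*b/3


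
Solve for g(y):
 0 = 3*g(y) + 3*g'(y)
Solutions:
 g(y) = C1*exp(-y)


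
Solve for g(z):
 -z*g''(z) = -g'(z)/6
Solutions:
 g(z) = C1 + C2*z^(7/6)


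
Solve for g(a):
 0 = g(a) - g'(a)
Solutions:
 g(a) = C1*exp(a)


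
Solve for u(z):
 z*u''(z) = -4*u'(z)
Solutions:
 u(z) = C1 + C2/z^3


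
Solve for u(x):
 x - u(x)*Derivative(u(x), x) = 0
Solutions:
 u(x) = -sqrt(C1 + x^2)
 u(x) = sqrt(C1 + x^2)


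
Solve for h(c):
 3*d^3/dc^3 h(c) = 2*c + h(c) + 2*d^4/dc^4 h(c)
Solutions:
 h(c) = C1*exp(c*(-(3*sqrt(417) + 64)^(1/3) - 7/(3*sqrt(417) + 64)^(1/3) + 2)/12)*sin(sqrt(3)*c*(-(3*sqrt(417) + 64)^(1/3) + 7/(3*sqrt(417) + 64)^(1/3))/12) + C2*exp(c*(-(3*sqrt(417) + 64)^(1/3) - 7/(3*sqrt(417) + 64)^(1/3) + 2)/12)*cos(sqrt(3)*c*(-(3*sqrt(417) + 64)^(1/3) + 7/(3*sqrt(417) + 64)^(1/3))/12) + C3*exp(c) + C4*exp(c*(1 + 7/(3*sqrt(417) + 64)^(1/3) + (3*sqrt(417) + 64)^(1/3))/6) - 2*c


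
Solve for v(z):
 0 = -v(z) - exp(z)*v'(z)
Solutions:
 v(z) = C1*exp(exp(-z))


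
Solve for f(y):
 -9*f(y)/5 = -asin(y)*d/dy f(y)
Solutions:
 f(y) = C1*exp(9*Integral(1/asin(y), y)/5)


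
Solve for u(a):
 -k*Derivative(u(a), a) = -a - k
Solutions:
 u(a) = C1 + a^2/(2*k) + a


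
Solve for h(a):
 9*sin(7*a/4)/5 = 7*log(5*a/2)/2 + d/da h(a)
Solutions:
 h(a) = C1 - 7*a*log(a)/2 - 4*a*log(5) + a*log(10)/2 + 3*a*log(2) + 7*a/2 - 36*cos(7*a/4)/35


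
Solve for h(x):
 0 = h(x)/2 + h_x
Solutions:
 h(x) = C1*exp(-x/2)


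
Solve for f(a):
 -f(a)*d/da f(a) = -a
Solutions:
 f(a) = -sqrt(C1 + a^2)
 f(a) = sqrt(C1 + a^2)


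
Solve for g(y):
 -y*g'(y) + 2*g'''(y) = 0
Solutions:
 g(y) = C1 + Integral(C2*airyai(2^(2/3)*y/2) + C3*airybi(2^(2/3)*y/2), y)


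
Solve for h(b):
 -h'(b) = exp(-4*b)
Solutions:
 h(b) = C1 + exp(-4*b)/4


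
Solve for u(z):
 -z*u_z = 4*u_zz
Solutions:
 u(z) = C1 + C2*erf(sqrt(2)*z/4)


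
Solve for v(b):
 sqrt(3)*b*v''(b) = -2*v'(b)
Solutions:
 v(b) = C1 + C2*b^(1 - 2*sqrt(3)/3)


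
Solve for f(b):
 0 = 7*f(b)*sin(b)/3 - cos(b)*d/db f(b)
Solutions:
 f(b) = C1/cos(b)^(7/3)


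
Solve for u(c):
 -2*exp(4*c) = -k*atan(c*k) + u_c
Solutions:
 u(c) = C1 + k*Piecewise((c*atan(c*k) - log(c^2*k^2 + 1)/(2*k), Ne(k, 0)), (0, True)) - exp(4*c)/2


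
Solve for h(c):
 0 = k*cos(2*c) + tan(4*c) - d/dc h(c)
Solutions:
 h(c) = C1 + k*sin(2*c)/2 - log(cos(4*c))/4


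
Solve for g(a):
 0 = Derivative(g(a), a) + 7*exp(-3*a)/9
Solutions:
 g(a) = C1 + 7*exp(-3*a)/27


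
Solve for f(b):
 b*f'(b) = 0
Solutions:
 f(b) = C1


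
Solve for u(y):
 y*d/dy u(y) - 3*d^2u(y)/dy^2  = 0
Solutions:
 u(y) = C1 + C2*erfi(sqrt(6)*y/6)


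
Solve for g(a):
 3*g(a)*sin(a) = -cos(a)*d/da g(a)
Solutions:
 g(a) = C1*cos(a)^3


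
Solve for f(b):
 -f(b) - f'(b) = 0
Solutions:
 f(b) = C1*exp(-b)


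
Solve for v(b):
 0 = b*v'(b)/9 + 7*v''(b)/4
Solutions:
 v(b) = C1 + C2*erf(sqrt(14)*b/21)


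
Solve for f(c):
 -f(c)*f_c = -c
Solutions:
 f(c) = -sqrt(C1 + c^2)
 f(c) = sqrt(C1 + c^2)


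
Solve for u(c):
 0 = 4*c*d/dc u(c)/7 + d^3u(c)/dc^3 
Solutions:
 u(c) = C1 + Integral(C2*airyai(-14^(2/3)*c/7) + C3*airybi(-14^(2/3)*c/7), c)


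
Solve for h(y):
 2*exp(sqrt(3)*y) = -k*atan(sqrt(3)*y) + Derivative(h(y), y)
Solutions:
 h(y) = C1 + k*(y*atan(sqrt(3)*y) - sqrt(3)*log(3*y^2 + 1)/6) + 2*sqrt(3)*exp(sqrt(3)*y)/3


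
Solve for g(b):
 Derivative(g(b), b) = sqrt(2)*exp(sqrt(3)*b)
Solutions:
 g(b) = C1 + sqrt(6)*exp(sqrt(3)*b)/3


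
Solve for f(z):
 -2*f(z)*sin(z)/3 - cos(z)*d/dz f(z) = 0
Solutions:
 f(z) = C1*cos(z)^(2/3)


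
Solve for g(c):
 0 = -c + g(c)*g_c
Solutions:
 g(c) = -sqrt(C1 + c^2)
 g(c) = sqrt(C1 + c^2)


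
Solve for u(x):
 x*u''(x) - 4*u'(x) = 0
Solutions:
 u(x) = C1 + C2*x^5


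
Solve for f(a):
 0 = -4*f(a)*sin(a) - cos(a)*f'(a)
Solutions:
 f(a) = C1*cos(a)^4


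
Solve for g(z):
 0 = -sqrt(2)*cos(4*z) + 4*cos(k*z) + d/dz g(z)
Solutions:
 g(z) = C1 + sqrt(2)*sin(4*z)/4 - 4*sin(k*z)/k


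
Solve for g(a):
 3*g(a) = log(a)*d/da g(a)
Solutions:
 g(a) = C1*exp(3*li(a))


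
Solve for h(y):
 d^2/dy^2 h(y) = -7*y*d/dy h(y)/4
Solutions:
 h(y) = C1 + C2*erf(sqrt(14)*y/4)


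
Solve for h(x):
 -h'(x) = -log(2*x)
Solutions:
 h(x) = C1 + x*log(x) - x + x*log(2)


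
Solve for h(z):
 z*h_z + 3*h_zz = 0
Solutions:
 h(z) = C1 + C2*erf(sqrt(6)*z/6)


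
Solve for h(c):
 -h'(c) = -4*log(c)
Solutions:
 h(c) = C1 + 4*c*log(c) - 4*c


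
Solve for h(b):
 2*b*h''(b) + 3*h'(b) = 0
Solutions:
 h(b) = C1 + C2/sqrt(b)


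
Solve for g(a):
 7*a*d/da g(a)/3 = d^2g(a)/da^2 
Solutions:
 g(a) = C1 + C2*erfi(sqrt(42)*a/6)


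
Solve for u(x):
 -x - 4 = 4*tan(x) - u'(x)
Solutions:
 u(x) = C1 + x^2/2 + 4*x - 4*log(cos(x))


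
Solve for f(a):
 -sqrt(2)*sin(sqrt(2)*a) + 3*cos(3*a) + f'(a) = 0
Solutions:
 f(a) = C1 - sin(3*a) - cos(sqrt(2)*a)


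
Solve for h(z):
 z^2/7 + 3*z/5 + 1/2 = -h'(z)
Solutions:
 h(z) = C1 - z^3/21 - 3*z^2/10 - z/2


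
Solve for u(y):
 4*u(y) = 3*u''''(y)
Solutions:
 u(y) = C1*exp(-sqrt(2)*3^(3/4)*y/3) + C2*exp(sqrt(2)*3^(3/4)*y/3) + C3*sin(sqrt(2)*3^(3/4)*y/3) + C4*cos(sqrt(2)*3^(3/4)*y/3)


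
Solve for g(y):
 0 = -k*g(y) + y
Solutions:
 g(y) = y/k


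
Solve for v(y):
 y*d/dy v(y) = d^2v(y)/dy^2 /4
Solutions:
 v(y) = C1 + C2*erfi(sqrt(2)*y)


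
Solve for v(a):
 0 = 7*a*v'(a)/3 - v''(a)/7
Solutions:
 v(a) = C1 + C2*erfi(7*sqrt(6)*a/6)


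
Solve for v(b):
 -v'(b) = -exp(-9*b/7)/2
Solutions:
 v(b) = C1 - 7*exp(-9*b/7)/18


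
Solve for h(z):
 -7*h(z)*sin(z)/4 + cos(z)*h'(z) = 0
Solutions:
 h(z) = C1/cos(z)^(7/4)


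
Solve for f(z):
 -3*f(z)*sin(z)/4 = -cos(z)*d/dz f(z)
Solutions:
 f(z) = C1/cos(z)^(3/4)


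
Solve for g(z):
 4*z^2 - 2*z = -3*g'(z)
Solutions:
 g(z) = C1 - 4*z^3/9 + z^2/3


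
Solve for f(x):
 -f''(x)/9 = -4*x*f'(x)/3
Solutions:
 f(x) = C1 + C2*erfi(sqrt(6)*x)


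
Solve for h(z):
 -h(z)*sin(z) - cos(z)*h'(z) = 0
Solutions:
 h(z) = C1*cos(z)


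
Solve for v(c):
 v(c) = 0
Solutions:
 v(c) = 0


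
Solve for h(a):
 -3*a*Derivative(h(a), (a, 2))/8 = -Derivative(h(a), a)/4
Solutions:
 h(a) = C1 + C2*a^(5/3)


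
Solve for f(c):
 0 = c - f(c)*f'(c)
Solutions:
 f(c) = -sqrt(C1 + c^2)
 f(c) = sqrt(C1 + c^2)


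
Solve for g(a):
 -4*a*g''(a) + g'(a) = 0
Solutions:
 g(a) = C1 + C2*a^(5/4)


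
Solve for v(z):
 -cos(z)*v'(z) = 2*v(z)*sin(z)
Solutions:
 v(z) = C1*cos(z)^2


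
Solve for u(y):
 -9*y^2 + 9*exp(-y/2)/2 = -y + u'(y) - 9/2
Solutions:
 u(y) = C1 - 3*y^3 + y^2/2 + 9*y/2 - 9*exp(-y/2)


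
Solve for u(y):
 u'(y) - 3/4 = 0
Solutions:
 u(y) = C1 + 3*y/4


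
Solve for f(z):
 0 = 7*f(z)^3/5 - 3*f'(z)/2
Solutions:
 f(z) = -sqrt(30)*sqrt(-1/(C1 + 14*z))/2
 f(z) = sqrt(30)*sqrt(-1/(C1 + 14*z))/2


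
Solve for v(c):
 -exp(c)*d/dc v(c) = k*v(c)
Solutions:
 v(c) = C1*exp(k*exp(-c))


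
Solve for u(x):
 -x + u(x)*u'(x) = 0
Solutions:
 u(x) = -sqrt(C1 + x^2)
 u(x) = sqrt(C1 + x^2)


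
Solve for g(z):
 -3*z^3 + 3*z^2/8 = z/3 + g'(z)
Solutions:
 g(z) = C1 - 3*z^4/4 + z^3/8 - z^2/6


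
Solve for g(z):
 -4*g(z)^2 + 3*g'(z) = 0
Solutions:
 g(z) = -3/(C1 + 4*z)


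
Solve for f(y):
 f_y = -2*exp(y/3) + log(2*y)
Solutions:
 f(y) = C1 + y*log(y) + y*(-1 + log(2)) - 6*exp(y/3)


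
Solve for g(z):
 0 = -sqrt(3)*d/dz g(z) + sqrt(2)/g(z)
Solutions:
 g(z) = -sqrt(C1 + 6*sqrt(6)*z)/3
 g(z) = sqrt(C1 + 6*sqrt(6)*z)/3


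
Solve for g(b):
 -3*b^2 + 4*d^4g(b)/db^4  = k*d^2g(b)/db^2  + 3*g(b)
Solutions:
 g(b) = C1*exp(-sqrt(2)*b*sqrt(k - sqrt(k^2 + 48))/4) + C2*exp(sqrt(2)*b*sqrt(k - sqrt(k^2 + 48))/4) + C3*exp(-sqrt(2)*b*sqrt(k + sqrt(k^2 + 48))/4) + C4*exp(sqrt(2)*b*sqrt(k + sqrt(k^2 + 48))/4) - b^2 + 2*k/3


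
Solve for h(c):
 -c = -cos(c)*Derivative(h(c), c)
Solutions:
 h(c) = C1 + Integral(c/cos(c), c)


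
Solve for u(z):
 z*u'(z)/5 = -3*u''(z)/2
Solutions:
 u(z) = C1 + C2*erf(sqrt(15)*z/15)


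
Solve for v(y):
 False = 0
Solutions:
 v(y) = C1 + 9*y*asin(8*y/7) + zoo*y + 9*sqrt(49 - 64*y^2)/8


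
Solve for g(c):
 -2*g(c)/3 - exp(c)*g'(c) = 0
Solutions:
 g(c) = C1*exp(2*exp(-c)/3)


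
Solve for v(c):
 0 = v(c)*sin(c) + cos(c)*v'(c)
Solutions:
 v(c) = C1*cos(c)


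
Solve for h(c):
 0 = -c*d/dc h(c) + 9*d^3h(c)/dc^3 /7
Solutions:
 h(c) = C1 + Integral(C2*airyai(21^(1/3)*c/3) + C3*airybi(21^(1/3)*c/3), c)


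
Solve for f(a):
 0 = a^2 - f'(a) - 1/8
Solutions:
 f(a) = C1 + a^3/3 - a/8


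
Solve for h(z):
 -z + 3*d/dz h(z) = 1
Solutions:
 h(z) = C1 + z^2/6 + z/3


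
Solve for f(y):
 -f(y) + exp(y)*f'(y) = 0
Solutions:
 f(y) = C1*exp(-exp(-y))


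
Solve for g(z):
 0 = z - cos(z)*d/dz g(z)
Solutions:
 g(z) = C1 + Integral(z/cos(z), z)


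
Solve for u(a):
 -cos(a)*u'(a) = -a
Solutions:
 u(a) = C1 + Integral(a/cos(a), a)


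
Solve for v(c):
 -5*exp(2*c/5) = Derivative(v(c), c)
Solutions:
 v(c) = C1 - 25*exp(2*c/5)/2


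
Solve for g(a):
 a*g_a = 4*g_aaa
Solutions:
 g(a) = C1 + Integral(C2*airyai(2^(1/3)*a/2) + C3*airybi(2^(1/3)*a/2), a)


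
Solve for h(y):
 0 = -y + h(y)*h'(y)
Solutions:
 h(y) = -sqrt(C1 + y^2)
 h(y) = sqrt(C1 + y^2)


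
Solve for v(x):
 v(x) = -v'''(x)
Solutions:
 v(x) = C3*exp(-x) + (C1*sin(sqrt(3)*x/2) + C2*cos(sqrt(3)*x/2))*exp(x/2)


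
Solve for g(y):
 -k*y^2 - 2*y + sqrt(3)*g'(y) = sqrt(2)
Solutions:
 g(y) = C1 + sqrt(3)*k*y^3/9 + sqrt(3)*y^2/3 + sqrt(6)*y/3


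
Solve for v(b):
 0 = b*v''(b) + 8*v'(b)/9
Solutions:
 v(b) = C1 + C2*b^(1/9)


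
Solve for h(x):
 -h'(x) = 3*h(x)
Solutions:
 h(x) = C1*exp(-3*x)


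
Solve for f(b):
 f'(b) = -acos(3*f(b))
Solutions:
 Integral(1/acos(3*_y), (_y, f(b))) = C1 - b


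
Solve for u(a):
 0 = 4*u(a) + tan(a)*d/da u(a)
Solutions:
 u(a) = C1/sin(a)^4


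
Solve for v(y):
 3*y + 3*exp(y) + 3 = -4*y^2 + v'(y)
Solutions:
 v(y) = C1 + 4*y^3/3 + 3*y^2/2 + 3*y + 3*exp(y)


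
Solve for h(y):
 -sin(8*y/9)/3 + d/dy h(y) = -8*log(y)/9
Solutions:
 h(y) = C1 - 8*y*log(y)/9 + 8*y/9 - 3*cos(8*y/9)/8


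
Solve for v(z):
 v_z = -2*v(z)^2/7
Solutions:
 v(z) = 7/(C1 + 2*z)


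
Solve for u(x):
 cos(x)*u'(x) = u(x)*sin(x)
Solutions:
 u(x) = C1/cos(x)


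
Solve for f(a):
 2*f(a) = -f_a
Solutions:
 f(a) = C1*exp(-2*a)


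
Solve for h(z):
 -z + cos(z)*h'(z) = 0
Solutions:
 h(z) = C1 + Integral(z/cos(z), z)


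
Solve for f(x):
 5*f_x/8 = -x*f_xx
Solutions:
 f(x) = C1 + C2*x^(3/8)


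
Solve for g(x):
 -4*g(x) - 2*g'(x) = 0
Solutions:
 g(x) = C1*exp(-2*x)


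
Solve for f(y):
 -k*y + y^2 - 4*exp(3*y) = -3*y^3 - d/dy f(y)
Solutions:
 f(y) = C1 + k*y^2/2 - 3*y^4/4 - y^3/3 + 4*exp(3*y)/3


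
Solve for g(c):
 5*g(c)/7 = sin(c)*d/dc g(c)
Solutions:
 g(c) = C1*(cos(c) - 1)^(5/14)/(cos(c) + 1)^(5/14)


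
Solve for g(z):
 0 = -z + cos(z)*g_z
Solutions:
 g(z) = C1 + Integral(z/cos(z), z)


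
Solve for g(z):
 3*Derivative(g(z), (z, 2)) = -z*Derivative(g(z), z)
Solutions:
 g(z) = C1 + C2*erf(sqrt(6)*z/6)


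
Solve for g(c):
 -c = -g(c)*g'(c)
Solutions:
 g(c) = -sqrt(C1 + c^2)
 g(c) = sqrt(C1 + c^2)


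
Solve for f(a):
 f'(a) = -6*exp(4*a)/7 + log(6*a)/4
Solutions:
 f(a) = C1 + a*log(a)/4 + a*(-1 + log(6))/4 - 3*exp(4*a)/14


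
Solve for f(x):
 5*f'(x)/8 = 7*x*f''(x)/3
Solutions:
 f(x) = C1 + C2*x^(71/56)


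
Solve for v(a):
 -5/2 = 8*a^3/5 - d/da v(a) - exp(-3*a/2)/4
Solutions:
 v(a) = C1 + 2*a^4/5 + 5*a/2 + exp(-3*a/2)/6


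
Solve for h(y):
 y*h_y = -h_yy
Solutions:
 h(y) = C1 + C2*erf(sqrt(2)*y/2)


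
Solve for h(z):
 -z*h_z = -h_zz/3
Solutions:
 h(z) = C1 + C2*erfi(sqrt(6)*z/2)


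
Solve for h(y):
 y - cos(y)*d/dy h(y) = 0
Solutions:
 h(y) = C1 + Integral(y/cos(y), y)


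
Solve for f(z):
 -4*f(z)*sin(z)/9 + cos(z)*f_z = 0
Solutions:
 f(z) = C1/cos(z)^(4/9)


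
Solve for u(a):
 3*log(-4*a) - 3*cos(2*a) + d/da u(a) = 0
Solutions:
 u(a) = C1 - 3*a*log(-a) - 6*a*log(2) + 3*a + 3*sin(2*a)/2


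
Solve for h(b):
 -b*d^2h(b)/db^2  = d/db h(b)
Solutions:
 h(b) = C1 + C2*log(b)


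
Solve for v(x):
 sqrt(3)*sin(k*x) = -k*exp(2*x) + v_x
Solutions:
 v(x) = C1 + k*exp(2*x)/2 - sqrt(3)*cos(k*x)/k


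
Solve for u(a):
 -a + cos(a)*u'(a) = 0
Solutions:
 u(a) = C1 + Integral(a/cos(a), a)


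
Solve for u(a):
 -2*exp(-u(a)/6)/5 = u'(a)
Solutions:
 u(a) = 6*log(C1 - a/15)


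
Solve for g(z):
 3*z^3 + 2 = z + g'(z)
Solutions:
 g(z) = C1 + 3*z^4/4 - z^2/2 + 2*z


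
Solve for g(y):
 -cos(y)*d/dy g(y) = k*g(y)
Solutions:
 g(y) = C1*exp(k*(log(sin(y) - 1) - log(sin(y) + 1))/2)


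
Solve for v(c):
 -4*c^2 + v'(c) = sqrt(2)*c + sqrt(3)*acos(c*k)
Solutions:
 v(c) = C1 + 4*c^3/3 + sqrt(2)*c^2/2 + sqrt(3)*Piecewise((c*acos(c*k) - sqrt(-c^2*k^2 + 1)/k, Ne(k, 0)), (pi*c/2, True))


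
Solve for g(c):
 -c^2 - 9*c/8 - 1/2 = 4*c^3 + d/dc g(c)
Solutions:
 g(c) = C1 - c^4 - c^3/3 - 9*c^2/16 - c/2


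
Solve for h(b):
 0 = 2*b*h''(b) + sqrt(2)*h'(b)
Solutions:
 h(b) = C1 + C2*b^(1 - sqrt(2)/2)


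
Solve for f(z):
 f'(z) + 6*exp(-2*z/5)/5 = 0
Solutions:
 f(z) = C1 + 3*exp(-2*z/5)


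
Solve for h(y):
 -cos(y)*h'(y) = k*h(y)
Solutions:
 h(y) = C1*exp(k*(log(sin(y) - 1) - log(sin(y) + 1))/2)


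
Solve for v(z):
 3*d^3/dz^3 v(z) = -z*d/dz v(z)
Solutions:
 v(z) = C1 + Integral(C2*airyai(-3^(2/3)*z/3) + C3*airybi(-3^(2/3)*z/3), z)


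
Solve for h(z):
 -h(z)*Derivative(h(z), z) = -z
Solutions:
 h(z) = -sqrt(C1 + z^2)
 h(z) = sqrt(C1 + z^2)


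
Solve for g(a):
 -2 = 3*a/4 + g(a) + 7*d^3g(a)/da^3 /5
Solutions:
 g(a) = C3*exp(-5^(1/3)*7^(2/3)*a/7) - 3*a/4 + (C1*sin(sqrt(3)*5^(1/3)*7^(2/3)*a/14) + C2*cos(sqrt(3)*5^(1/3)*7^(2/3)*a/14))*exp(5^(1/3)*7^(2/3)*a/14) - 2


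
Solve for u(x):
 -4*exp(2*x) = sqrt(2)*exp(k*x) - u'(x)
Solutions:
 u(x) = C1 + 2*exp(2*x) + sqrt(2)*exp(k*x)/k


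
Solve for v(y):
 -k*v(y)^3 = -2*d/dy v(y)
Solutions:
 v(y) = -sqrt(-1/(C1 + k*y))
 v(y) = sqrt(-1/(C1 + k*y))


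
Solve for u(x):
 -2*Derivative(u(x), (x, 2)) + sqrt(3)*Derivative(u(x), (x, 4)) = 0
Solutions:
 u(x) = C1 + C2*x + C3*exp(-sqrt(2)*3^(3/4)*x/3) + C4*exp(sqrt(2)*3^(3/4)*x/3)


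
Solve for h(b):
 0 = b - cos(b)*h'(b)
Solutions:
 h(b) = C1 + Integral(b/cos(b), b)


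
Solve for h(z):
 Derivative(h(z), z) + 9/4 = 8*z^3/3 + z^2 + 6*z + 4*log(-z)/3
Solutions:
 h(z) = C1 + 2*z^4/3 + z^3/3 + 3*z^2 + 4*z*log(-z)/3 - 43*z/12


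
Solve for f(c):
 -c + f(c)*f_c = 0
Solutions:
 f(c) = -sqrt(C1 + c^2)
 f(c) = sqrt(C1 + c^2)


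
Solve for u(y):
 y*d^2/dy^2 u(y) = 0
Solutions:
 u(y) = C1 + C2*y


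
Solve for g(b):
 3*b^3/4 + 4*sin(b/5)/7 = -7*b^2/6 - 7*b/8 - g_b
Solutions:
 g(b) = C1 - 3*b^4/16 - 7*b^3/18 - 7*b^2/16 + 20*cos(b/5)/7


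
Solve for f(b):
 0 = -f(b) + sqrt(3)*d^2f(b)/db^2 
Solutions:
 f(b) = C1*exp(-3^(3/4)*b/3) + C2*exp(3^(3/4)*b/3)


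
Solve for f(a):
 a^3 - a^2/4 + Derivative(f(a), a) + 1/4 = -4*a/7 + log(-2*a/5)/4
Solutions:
 f(a) = C1 - a^4/4 + a^3/12 - 2*a^2/7 + a*log(-a)/4 + a*(-2 - log(5) + log(2))/4


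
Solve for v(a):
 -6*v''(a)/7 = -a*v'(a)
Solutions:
 v(a) = C1 + C2*erfi(sqrt(21)*a/6)


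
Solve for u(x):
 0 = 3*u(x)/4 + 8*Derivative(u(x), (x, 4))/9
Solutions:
 u(x) = (C1*sin(2^(1/4)*3^(3/4)*x/4) + C2*cos(2^(1/4)*3^(3/4)*x/4))*exp(-2^(1/4)*3^(3/4)*x/4) + (C3*sin(2^(1/4)*3^(3/4)*x/4) + C4*cos(2^(1/4)*3^(3/4)*x/4))*exp(2^(1/4)*3^(3/4)*x/4)


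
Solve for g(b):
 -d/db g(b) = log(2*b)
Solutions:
 g(b) = C1 - b*log(b) - b*log(2) + b


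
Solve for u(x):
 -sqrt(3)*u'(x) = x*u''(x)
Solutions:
 u(x) = C1 + C2*x^(1 - sqrt(3))


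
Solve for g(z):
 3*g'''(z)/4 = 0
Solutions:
 g(z) = C1 + C2*z + C3*z^2


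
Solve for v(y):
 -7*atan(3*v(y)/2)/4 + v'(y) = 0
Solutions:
 Integral(1/atan(3*_y/2), (_y, v(y))) = C1 + 7*y/4


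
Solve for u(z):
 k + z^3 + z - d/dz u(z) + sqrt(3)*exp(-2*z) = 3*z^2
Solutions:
 u(z) = C1 + k*z + z^4/4 - z^3 + z^2/2 - sqrt(3)*exp(-2*z)/2


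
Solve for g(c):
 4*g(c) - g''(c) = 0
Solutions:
 g(c) = C1*exp(-2*c) + C2*exp(2*c)


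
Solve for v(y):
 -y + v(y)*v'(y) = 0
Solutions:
 v(y) = -sqrt(C1 + y^2)
 v(y) = sqrt(C1 + y^2)


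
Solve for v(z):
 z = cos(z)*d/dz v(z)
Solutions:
 v(z) = C1 + Integral(z/cos(z), z)


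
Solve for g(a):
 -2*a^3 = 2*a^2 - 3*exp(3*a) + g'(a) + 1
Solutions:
 g(a) = C1 - a^4/2 - 2*a^3/3 - a + exp(3*a)


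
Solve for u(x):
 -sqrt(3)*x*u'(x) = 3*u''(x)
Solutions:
 u(x) = C1 + C2*erf(sqrt(2)*3^(3/4)*x/6)


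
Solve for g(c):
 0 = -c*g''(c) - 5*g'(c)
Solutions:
 g(c) = C1 + C2/c^4


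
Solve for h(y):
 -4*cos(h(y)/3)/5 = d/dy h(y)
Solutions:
 4*y/5 - 3*log(sin(h(y)/3) - 1)/2 + 3*log(sin(h(y)/3) + 1)/2 = C1


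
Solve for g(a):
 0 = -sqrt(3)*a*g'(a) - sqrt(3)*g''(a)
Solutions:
 g(a) = C1 + C2*erf(sqrt(2)*a/2)


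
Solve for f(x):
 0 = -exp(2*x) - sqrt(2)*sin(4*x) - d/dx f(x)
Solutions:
 f(x) = C1 - exp(2*x)/2 + sqrt(2)*cos(4*x)/4


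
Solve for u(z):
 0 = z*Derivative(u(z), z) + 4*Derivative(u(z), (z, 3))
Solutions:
 u(z) = C1 + Integral(C2*airyai(-2^(1/3)*z/2) + C3*airybi(-2^(1/3)*z/2), z)


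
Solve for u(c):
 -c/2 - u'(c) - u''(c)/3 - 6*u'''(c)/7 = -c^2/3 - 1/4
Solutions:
 u(c) = C1 + c^3/9 - 13*c^2/36 - 61*c/756 + (C2*sin(sqrt(1463)*c/36) + C3*cos(sqrt(1463)*c/36))*exp(-7*c/36)


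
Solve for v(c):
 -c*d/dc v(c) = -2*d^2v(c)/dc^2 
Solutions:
 v(c) = C1 + C2*erfi(c/2)


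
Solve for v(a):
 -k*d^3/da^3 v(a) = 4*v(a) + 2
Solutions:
 v(a) = C1*exp(2^(2/3)*a*(-1/k)^(1/3)) + C2*exp(2^(2/3)*a*(-1/k)^(1/3)*(-1 + sqrt(3)*I)/2) + C3*exp(-2^(2/3)*a*(-1/k)^(1/3)*(1 + sqrt(3)*I)/2) - 1/2


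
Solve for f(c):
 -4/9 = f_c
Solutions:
 f(c) = C1 - 4*c/9


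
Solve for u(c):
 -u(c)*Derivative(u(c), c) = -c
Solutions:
 u(c) = -sqrt(C1 + c^2)
 u(c) = sqrt(C1 + c^2)


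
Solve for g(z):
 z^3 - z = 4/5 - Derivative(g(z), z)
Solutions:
 g(z) = C1 - z^4/4 + z^2/2 + 4*z/5


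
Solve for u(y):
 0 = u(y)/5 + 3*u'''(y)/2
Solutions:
 u(y) = C3*exp(-15^(2/3)*2^(1/3)*y/15) + (C1*sin(2^(1/3)*3^(1/6)*5^(2/3)*y/10) + C2*cos(2^(1/3)*3^(1/6)*5^(2/3)*y/10))*exp(15^(2/3)*2^(1/3)*y/30)


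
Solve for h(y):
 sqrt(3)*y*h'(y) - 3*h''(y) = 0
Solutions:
 h(y) = C1 + C2*erfi(sqrt(2)*3^(3/4)*y/6)


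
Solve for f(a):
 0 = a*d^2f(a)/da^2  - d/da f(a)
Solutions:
 f(a) = C1 + C2*a^2


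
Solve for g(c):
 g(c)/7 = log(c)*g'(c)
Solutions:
 g(c) = C1*exp(li(c)/7)


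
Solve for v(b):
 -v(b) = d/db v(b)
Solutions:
 v(b) = C1*exp(-b)


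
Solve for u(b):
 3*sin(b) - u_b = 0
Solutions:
 u(b) = C1 - 3*cos(b)


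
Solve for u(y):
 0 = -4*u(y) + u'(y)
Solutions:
 u(y) = C1*exp(4*y)


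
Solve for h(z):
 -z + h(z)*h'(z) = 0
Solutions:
 h(z) = -sqrt(C1 + z^2)
 h(z) = sqrt(C1 + z^2)


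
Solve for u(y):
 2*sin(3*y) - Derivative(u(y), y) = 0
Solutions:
 u(y) = C1 - 2*cos(3*y)/3


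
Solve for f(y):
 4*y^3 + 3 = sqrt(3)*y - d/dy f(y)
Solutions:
 f(y) = C1 - y^4 + sqrt(3)*y^2/2 - 3*y


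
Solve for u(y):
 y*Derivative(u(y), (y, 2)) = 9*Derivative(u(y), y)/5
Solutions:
 u(y) = C1 + C2*y^(14/5)


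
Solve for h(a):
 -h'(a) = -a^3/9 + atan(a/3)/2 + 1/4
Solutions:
 h(a) = C1 + a^4/36 - a*atan(a/3)/2 - a/4 + 3*log(a^2 + 9)/4


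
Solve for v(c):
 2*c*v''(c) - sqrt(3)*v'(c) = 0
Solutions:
 v(c) = C1 + C2*c^(sqrt(3)/2 + 1)


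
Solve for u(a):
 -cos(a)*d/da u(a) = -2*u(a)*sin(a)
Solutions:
 u(a) = C1/cos(a)^2


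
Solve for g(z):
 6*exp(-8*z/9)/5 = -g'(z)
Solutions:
 g(z) = C1 + 27*exp(-8*z/9)/20


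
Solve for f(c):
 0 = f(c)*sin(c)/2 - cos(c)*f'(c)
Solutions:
 f(c) = C1/sqrt(cos(c))


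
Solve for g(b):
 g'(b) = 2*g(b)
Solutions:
 g(b) = C1*exp(2*b)


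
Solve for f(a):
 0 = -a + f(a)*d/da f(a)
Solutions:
 f(a) = -sqrt(C1 + a^2)
 f(a) = sqrt(C1 + a^2)


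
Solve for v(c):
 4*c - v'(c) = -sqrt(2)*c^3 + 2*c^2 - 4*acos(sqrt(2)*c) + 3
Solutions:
 v(c) = C1 + sqrt(2)*c^4/4 - 2*c^3/3 + 2*c^2 + 4*c*acos(sqrt(2)*c) - 3*c - 2*sqrt(2)*sqrt(1 - 2*c^2)


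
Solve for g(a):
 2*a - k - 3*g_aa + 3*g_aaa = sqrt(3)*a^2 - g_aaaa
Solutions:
 g(a) = C1 + C2*a + C3*exp(a*(-3 + sqrt(21))/2) + C4*exp(-a*(3 + sqrt(21))/2) - sqrt(3)*a^4/36 + a^3*(1 - sqrt(3))/9 + a^2*(-3*k - 8*sqrt(3) + 6)/18


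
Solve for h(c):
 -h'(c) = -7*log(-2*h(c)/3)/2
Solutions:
 -2*Integral(1/(log(-_y) - log(3) + log(2)), (_y, h(c)))/7 = C1 - c


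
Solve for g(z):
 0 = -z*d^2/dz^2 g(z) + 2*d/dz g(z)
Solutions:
 g(z) = C1 + C2*z^3


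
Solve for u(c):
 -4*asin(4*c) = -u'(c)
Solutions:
 u(c) = C1 + 4*c*asin(4*c) + sqrt(1 - 16*c^2)


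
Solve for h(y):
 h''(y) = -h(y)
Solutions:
 h(y) = C1*sin(y) + C2*cos(y)


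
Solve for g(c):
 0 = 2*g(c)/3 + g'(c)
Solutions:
 g(c) = C1*exp(-2*c/3)


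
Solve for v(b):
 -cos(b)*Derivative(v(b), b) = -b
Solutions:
 v(b) = C1 + Integral(b/cos(b), b)


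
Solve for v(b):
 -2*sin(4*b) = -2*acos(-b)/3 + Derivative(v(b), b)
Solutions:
 v(b) = C1 + 2*b*acos(-b)/3 + 2*sqrt(1 - b^2)/3 + cos(4*b)/2


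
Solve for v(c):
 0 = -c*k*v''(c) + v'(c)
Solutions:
 v(c) = C1 + c^(((re(k) + 1)*re(k) + im(k)^2)/(re(k)^2 + im(k)^2))*(C2*sin(log(c)*Abs(im(k))/(re(k)^2 + im(k)^2)) + C3*cos(log(c)*im(k)/(re(k)^2 + im(k)^2)))


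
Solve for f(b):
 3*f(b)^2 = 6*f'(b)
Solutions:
 f(b) = -2/(C1 + b)


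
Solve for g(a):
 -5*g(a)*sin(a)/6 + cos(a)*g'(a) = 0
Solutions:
 g(a) = C1/cos(a)^(5/6)


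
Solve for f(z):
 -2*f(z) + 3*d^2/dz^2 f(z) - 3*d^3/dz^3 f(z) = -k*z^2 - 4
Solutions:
 f(z) = C1*exp(z*((3*sqrt(7) + 8)^(-1/3) + 2 + (3*sqrt(7) + 8)^(1/3))/6)*sin(sqrt(3)*z*(-(3*sqrt(7) + 8)^(1/3) + (3*sqrt(7) + 8)^(-1/3))/6) + C2*exp(z*((3*sqrt(7) + 8)^(-1/3) + 2 + (3*sqrt(7) + 8)^(1/3))/6)*cos(sqrt(3)*z*(-(3*sqrt(7) + 8)^(1/3) + (3*sqrt(7) + 8)^(-1/3))/6) + C3*exp(z*(-(3*sqrt(7) + 8)^(1/3) - 1/(3*sqrt(7) + 8)^(1/3) + 1)/3) + k*z^2/2 + 3*k/2 + 2


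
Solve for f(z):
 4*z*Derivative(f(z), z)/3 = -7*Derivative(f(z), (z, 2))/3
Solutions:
 f(z) = C1 + C2*erf(sqrt(14)*z/7)


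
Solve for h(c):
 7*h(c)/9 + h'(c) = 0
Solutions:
 h(c) = C1*exp(-7*c/9)


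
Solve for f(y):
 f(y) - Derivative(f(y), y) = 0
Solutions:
 f(y) = C1*exp(y)


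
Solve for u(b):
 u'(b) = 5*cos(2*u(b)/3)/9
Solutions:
 -5*b/9 - 3*log(sin(2*u(b)/3) - 1)/4 + 3*log(sin(2*u(b)/3) + 1)/4 = C1


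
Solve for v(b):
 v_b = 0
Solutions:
 v(b) = C1


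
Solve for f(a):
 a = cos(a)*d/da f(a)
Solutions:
 f(a) = C1 + Integral(a/cos(a), a)


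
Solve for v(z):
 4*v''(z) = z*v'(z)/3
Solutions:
 v(z) = C1 + C2*erfi(sqrt(6)*z/12)


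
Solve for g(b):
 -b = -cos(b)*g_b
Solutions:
 g(b) = C1 + Integral(b/cos(b), b)


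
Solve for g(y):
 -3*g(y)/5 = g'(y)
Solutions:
 g(y) = C1*exp(-3*y/5)


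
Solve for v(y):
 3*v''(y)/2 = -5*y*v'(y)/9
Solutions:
 v(y) = C1 + C2*erf(sqrt(15)*y/9)


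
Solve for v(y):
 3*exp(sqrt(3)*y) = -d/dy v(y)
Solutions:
 v(y) = C1 - sqrt(3)*exp(sqrt(3)*y)


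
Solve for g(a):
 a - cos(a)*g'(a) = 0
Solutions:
 g(a) = C1 + Integral(a/cos(a), a)


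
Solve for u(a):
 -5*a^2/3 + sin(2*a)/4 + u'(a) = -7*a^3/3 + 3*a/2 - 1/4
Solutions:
 u(a) = C1 - 7*a^4/12 + 5*a^3/9 + 3*a^2/4 - a/4 + cos(2*a)/8


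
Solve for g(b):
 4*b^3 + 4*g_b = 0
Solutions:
 g(b) = C1 - b^4/4


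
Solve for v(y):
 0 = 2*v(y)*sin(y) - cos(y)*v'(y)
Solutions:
 v(y) = C1/cos(y)^2


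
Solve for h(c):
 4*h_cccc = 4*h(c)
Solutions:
 h(c) = C1*exp(-c) + C2*exp(c) + C3*sin(c) + C4*cos(c)


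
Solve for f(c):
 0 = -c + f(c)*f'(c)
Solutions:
 f(c) = -sqrt(C1 + c^2)
 f(c) = sqrt(C1 + c^2)


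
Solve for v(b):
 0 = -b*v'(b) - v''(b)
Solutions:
 v(b) = C1 + C2*erf(sqrt(2)*b/2)


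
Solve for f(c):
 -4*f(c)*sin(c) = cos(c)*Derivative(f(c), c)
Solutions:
 f(c) = C1*cos(c)^4


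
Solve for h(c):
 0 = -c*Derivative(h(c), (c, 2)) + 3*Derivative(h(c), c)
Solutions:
 h(c) = C1 + C2*c^4


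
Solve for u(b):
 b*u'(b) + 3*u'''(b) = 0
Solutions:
 u(b) = C1 + Integral(C2*airyai(-3^(2/3)*b/3) + C3*airybi(-3^(2/3)*b/3), b)


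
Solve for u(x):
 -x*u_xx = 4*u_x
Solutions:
 u(x) = C1 + C2/x^3


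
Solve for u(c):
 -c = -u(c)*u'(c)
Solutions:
 u(c) = -sqrt(C1 + c^2)
 u(c) = sqrt(C1 + c^2)


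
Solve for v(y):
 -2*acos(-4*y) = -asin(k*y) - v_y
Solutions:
 v(y) = C1 + 2*y*acos(-4*y) + sqrt(1 - 16*y^2)/2 - Piecewise((y*asin(k*y) + sqrt(-k^2*y^2 + 1)/k, Ne(k, 0)), (0, True))


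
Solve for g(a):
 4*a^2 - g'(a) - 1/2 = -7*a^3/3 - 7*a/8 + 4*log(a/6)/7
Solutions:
 g(a) = C1 + 7*a^4/12 + 4*a^3/3 + 7*a^2/16 - 4*a*log(a)/7 + a/14 + 4*a*log(6)/7


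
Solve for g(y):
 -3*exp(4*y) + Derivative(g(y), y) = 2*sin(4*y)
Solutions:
 g(y) = C1 + 3*exp(4*y)/4 - cos(4*y)/2


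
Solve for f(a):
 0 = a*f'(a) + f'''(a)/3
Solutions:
 f(a) = C1 + Integral(C2*airyai(-3^(1/3)*a) + C3*airybi(-3^(1/3)*a), a)


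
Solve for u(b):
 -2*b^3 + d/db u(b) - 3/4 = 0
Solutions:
 u(b) = C1 + b^4/2 + 3*b/4


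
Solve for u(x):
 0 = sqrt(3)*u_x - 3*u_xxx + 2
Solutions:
 u(x) = C1 + C2*exp(-3^(3/4)*x/3) + C3*exp(3^(3/4)*x/3) - 2*sqrt(3)*x/3


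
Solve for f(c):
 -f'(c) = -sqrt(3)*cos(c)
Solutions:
 f(c) = C1 + sqrt(3)*sin(c)


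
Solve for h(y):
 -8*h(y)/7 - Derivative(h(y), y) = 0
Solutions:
 h(y) = C1*exp(-8*y/7)


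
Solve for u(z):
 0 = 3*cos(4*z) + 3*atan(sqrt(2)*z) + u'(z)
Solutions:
 u(z) = C1 - 3*z*atan(sqrt(2)*z) + 3*sqrt(2)*log(2*z^2 + 1)/4 - 3*sin(4*z)/4


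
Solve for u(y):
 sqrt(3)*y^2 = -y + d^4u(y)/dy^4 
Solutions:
 u(y) = C1 + C2*y + C3*y^2 + C4*y^3 + sqrt(3)*y^6/360 + y^5/120


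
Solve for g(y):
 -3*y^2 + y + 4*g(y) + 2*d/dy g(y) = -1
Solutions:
 g(y) = C1*exp(-2*y) + 3*y^2/4 - y + 1/4


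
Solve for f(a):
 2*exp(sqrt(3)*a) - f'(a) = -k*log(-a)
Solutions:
 f(a) = C1 + a*k*log(-a) - a*k + 2*sqrt(3)*exp(sqrt(3)*a)/3


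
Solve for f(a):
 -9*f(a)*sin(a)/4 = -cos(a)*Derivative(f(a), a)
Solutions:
 f(a) = C1/cos(a)^(9/4)


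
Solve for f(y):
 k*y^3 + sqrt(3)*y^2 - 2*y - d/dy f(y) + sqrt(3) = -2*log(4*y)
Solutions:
 f(y) = C1 + k*y^4/4 + sqrt(3)*y^3/3 - y^2 + 2*y*log(y) - 2*y + sqrt(3)*y + y*log(16)


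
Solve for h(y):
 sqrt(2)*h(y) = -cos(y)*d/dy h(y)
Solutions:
 h(y) = C1*(sin(y) - 1)^(sqrt(2)/2)/(sin(y) + 1)^(sqrt(2)/2)


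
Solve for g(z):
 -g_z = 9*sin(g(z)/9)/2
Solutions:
 9*z/2 + 9*log(cos(g(z)/9) - 1)/2 - 9*log(cos(g(z)/9) + 1)/2 = C1


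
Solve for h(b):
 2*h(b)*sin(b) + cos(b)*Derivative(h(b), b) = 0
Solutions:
 h(b) = C1*cos(b)^2


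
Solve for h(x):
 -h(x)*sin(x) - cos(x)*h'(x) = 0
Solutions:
 h(x) = C1*cos(x)


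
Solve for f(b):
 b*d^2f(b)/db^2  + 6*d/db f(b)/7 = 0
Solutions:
 f(b) = C1 + C2*b^(1/7)


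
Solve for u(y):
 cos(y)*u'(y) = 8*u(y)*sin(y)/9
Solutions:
 u(y) = C1/cos(y)^(8/9)


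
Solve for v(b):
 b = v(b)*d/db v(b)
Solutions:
 v(b) = -sqrt(C1 + b^2)
 v(b) = sqrt(C1 + b^2)


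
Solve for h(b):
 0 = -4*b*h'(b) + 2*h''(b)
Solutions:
 h(b) = C1 + C2*erfi(b)


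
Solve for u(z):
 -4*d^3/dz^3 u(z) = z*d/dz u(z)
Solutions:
 u(z) = C1 + Integral(C2*airyai(-2^(1/3)*z/2) + C3*airybi(-2^(1/3)*z/2), z)


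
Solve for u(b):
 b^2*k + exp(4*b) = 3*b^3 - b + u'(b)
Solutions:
 u(b) = C1 - 3*b^4/4 + b^3*k/3 + b^2/2 + exp(4*b)/4


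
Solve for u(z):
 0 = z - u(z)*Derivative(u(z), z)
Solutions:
 u(z) = -sqrt(C1 + z^2)
 u(z) = sqrt(C1 + z^2)


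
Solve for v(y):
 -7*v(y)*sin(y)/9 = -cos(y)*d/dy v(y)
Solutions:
 v(y) = C1/cos(y)^(7/9)


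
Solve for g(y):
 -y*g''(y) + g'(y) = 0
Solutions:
 g(y) = C1 + C2*y^2


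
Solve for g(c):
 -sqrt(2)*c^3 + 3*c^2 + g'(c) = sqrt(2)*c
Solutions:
 g(c) = C1 + sqrt(2)*c^4/4 - c^3 + sqrt(2)*c^2/2


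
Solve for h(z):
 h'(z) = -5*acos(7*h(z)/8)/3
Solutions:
 Integral(1/acos(7*_y/8), (_y, h(z))) = C1 - 5*z/3


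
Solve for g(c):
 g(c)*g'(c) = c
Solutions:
 g(c) = -sqrt(C1 + c^2)
 g(c) = sqrt(C1 + c^2)


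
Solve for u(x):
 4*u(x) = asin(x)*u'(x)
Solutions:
 u(x) = C1*exp(4*Integral(1/asin(x), x))


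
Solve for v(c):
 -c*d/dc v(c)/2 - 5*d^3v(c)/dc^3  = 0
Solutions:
 v(c) = C1 + Integral(C2*airyai(-10^(2/3)*c/10) + C3*airybi(-10^(2/3)*c/10), c)


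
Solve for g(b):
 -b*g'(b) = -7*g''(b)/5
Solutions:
 g(b) = C1 + C2*erfi(sqrt(70)*b/14)


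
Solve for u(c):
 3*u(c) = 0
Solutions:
 u(c) = 0


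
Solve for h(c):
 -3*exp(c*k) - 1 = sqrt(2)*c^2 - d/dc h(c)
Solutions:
 h(c) = C1 + sqrt(2)*c^3/3 + c + 3*exp(c*k)/k


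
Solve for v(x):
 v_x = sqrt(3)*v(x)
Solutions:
 v(x) = C1*exp(sqrt(3)*x)


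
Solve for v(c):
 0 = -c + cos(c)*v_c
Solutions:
 v(c) = C1 + Integral(c/cos(c), c)


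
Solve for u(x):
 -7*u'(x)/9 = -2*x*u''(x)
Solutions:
 u(x) = C1 + C2*x^(25/18)


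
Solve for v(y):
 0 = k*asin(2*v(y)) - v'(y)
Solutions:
 Integral(1/asin(2*_y), (_y, v(y))) = C1 + k*y


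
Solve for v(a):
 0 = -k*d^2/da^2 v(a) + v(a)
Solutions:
 v(a) = C1*exp(-a*sqrt(1/k)) + C2*exp(a*sqrt(1/k))


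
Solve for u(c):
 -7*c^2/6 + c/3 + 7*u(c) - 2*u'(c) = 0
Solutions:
 u(c) = C1*exp(7*c/2) + c^2/6 + c/21 + 2/147


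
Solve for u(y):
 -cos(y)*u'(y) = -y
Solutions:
 u(y) = C1 + Integral(y/cos(y), y)


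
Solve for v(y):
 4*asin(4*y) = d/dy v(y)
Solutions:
 v(y) = C1 + 4*y*asin(4*y) + sqrt(1 - 16*y^2)


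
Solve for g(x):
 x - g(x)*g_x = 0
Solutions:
 g(x) = -sqrt(C1 + x^2)
 g(x) = sqrt(C1 + x^2)


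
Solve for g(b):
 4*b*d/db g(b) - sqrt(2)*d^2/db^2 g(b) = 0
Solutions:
 g(b) = C1 + C2*erfi(2^(1/4)*b)


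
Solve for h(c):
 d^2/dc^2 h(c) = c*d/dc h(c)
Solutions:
 h(c) = C1 + C2*erfi(sqrt(2)*c/2)


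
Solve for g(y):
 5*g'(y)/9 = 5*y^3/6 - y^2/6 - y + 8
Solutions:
 g(y) = C1 + 3*y^4/8 - y^3/10 - 9*y^2/10 + 72*y/5


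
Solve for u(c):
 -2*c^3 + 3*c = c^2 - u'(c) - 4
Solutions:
 u(c) = C1 + c^4/2 + c^3/3 - 3*c^2/2 - 4*c


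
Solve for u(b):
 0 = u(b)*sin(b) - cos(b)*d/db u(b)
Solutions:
 u(b) = C1/cos(b)


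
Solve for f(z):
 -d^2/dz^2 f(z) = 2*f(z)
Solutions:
 f(z) = C1*sin(sqrt(2)*z) + C2*cos(sqrt(2)*z)


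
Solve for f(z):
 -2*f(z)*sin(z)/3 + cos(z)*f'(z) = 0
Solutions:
 f(z) = C1/cos(z)^(2/3)


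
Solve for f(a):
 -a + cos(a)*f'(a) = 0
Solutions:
 f(a) = C1 + Integral(a/cos(a), a)


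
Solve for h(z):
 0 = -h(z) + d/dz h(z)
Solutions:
 h(z) = C1*exp(z)


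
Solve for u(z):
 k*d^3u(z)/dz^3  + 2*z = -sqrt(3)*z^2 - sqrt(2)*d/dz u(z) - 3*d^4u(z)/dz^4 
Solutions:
 u(z) = C1 + C2*exp(-z*(2*2^(1/3)*k^2/(2*k^3 + sqrt(-4*k^6 + (2*k^3 + 243*sqrt(2))^2) + 243*sqrt(2))^(1/3) + 2*k + 2^(2/3)*(2*k^3 + sqrt(-4*k^6 + (2*k^3 + 243*sqrt(2))^2) + 243*sqrt(2))^(1/3))/18) + C3*exp(z*(-8*2^(1/3)*k^2/((-1 + sqrt(3)*I)*(2*k^3 + sqrt(-4*k^6 + (2*k^3 + 243*sqrt(2))^2) + 243*sqrt(2))^(1/3)) - 4*k + 2^(2/3)*(2*k^3 + sqrt(-4*k^6 + (2*k^3 + 243*sqrt(2))^2) + 243*sqrt(2))^(1/3) - 2^(2/3)*sqrt(3)*I*(2*k^3 + sqrt(-4*k^6 + (2*k^3 + 243*sqrt(2))^2) + 243*sqrt(2))^(1/3))/36) + C4*exp(z*(8*2^(1/3)*k^2/((1 + sqrt(3)*I)*(2*k^3 + sqrt(-4*k^6 + (2*k^3 + 243*sqrt(2))^2) + 243*sqrt(2))^(1/3)) - 4*k + 2^(2/3)*(2*k^3 + sqrt(-4*k^6 + (2*k^3 + 243*sqrt(2))^2) + 243*sqrt(2))^(1/3) + 2^(2/3)*sqrt(3)*I*(2*k^3 + sqrt(-4*k^6 + (2*k^3 + 243*sqrt(2))^2) + 243*sqrt(2))^(1/3))/36) + sqrt(3)*k*z - sqrt(6)*z^3/6 - sqrt(2)*z^2/2


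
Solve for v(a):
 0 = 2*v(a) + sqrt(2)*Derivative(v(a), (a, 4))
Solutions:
 v(a) = (C1*sin(2^(5/8)*a/2) + C2*cos(2^(5/8)*a/2))*exp(-2^(5/8)*a/2) + (C3*sin(2^(5/8)*a/2) + C4*cos(2^(5/8)*a/2))*exp(2^(5/8)*a/2)


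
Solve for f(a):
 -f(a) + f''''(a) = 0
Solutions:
 f(a) = C1*exp(-a) + C2*exp(a) + C3*sin(a) + C4*cos(a)


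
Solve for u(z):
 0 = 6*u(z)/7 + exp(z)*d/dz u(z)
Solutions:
 u(z) = C1*exp(6*exp(-z)/7)


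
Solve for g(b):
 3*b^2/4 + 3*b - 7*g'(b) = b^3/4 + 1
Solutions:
 g(b) = C1 - b^4/112 + b^3/28 + 3*b^2/14 - b/7


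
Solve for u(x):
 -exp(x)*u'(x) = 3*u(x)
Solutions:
 u(x) = C1*exp(3*exp(-x))


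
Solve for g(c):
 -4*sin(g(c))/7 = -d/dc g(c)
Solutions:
 -4*c/7 + log(cos(g(c)) - 1)/2 - log(cos(g(c)) + 1)/2 = C1


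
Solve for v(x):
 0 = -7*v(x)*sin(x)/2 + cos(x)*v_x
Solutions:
 v(x) = C1/cos(x)^(7/2)


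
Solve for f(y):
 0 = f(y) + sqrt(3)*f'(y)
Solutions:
 f(y) = C1*exp(-sqrt(3)*y/3)


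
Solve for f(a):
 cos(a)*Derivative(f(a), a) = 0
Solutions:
 f(a) = C1


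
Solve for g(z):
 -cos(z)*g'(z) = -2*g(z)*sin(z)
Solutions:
 g(z) = C1/cos(z)^2


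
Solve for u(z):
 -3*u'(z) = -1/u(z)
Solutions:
 u(z) = -sqrt(C1 + 6*z)/3
 u(z) = sqrt(C1 + 6*z)/3


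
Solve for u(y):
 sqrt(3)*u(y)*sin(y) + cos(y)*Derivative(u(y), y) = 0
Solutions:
 u(y) = C1*cos(y)^(sqrt(3))


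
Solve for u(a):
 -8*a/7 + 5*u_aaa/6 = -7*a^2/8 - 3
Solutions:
 u(a) = C1 + C2*a + C3*a^2 - 7*a^5/400 + 2*a^4/35 - 3*a^3/5


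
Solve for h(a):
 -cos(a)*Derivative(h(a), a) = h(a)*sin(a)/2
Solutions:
 h(a) = C1*sqrt(cos(a))


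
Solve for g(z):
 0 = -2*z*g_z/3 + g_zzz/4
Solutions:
 g(z) = C1 + Integral(C2*airyai(2*3^(2/3)*z/3) + C3*airybi(2*3^(2/3)*z/3), z)


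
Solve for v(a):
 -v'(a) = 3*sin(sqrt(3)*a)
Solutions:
 v(a) = C1 + sqrt(3)*cos(sqrt(3)*a)


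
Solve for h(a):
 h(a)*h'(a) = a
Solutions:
 h(a) = -sqrt(C1 + a^2)
 h(a) = sqrt(C1 + a^2)


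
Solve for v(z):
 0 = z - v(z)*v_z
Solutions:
 v(z) = -sqrt(C1 + z^2)
 v(z) = sqrt(C1 + z^2)


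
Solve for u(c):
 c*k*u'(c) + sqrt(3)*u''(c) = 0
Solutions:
 u(c) = Piecewise((-sqrt(2)*3^(1/4)*sqrt(pi)*C1*erf(sqrt(2)*3^(3/4)*c*sqrt(k)/6)/(2*sqrt(k)) - C2, (k > 0) | (k < 0)), (-C1*c - C2, True))


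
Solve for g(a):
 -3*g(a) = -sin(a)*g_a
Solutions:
 g(a) = C1*(cos(a) - 1)^(3/2)/(cos(a) + 1)^(3/2)


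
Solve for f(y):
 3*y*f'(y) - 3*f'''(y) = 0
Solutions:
 f(y) = C1 + Integral(C2*airyai(y) + C3*airybi(y), y)


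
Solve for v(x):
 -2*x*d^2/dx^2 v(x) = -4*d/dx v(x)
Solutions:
 v(x) = C1 + C2*x^3


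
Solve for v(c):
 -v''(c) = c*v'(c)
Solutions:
 v(c) = C1 + C2*erf(sqrt(2)*c/2)


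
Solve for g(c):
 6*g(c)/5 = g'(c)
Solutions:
 g(c) = C1*exp(6*c/5)


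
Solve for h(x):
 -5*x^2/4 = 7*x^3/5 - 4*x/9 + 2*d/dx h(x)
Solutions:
 h(x) = C1 - 7*x^4/40 - 5*x^3/24 + x^2/9


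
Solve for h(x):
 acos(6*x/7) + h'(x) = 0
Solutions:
 h(x) = C1 - x*acos(6*x/7) + sqrt(49 - 36*x^2)/6


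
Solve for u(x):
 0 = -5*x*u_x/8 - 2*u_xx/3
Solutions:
 u(x) = C1 + C2*erf(sqrt(30)*x/8)


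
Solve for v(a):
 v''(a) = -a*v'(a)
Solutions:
 v(a) = C1 + C2*erf(sqrt(2)*a/2)


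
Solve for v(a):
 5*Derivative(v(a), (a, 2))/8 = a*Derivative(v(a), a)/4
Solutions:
 v(a) = C1 + C2*erfi(sqrt(5)*a/5)


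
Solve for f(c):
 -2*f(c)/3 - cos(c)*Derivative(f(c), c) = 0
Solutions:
 f(c) = C1*(sin(c) - 1)^(1/3)/(sin(c) + 1)^(1/3)


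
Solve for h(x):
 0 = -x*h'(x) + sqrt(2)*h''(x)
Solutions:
 h(x) = C1 + C2*erfi(2^(1/4)*x/2)


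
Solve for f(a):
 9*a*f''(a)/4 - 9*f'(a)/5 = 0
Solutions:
 f(a) = C1 + C2*a^(9/5)


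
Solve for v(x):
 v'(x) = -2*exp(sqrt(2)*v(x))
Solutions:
 v(x) = sqrt(2)*(2*log(1/(C1 + 2*x)) - log(2))/4


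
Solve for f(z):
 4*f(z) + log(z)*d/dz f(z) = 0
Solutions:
 f(z) = C1*exp(-4*li(z))


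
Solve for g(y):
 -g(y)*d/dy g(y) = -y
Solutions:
 g(y) = -sqrt(C1 + y^2)
 g(y) = sqrt(C1 + y^2)


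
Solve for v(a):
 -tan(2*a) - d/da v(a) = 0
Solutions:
 v(a) = C1 + log(cos(2*a))/2


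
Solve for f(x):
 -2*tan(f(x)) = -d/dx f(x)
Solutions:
 f(x) = pi - asin(C1*exp(2*x))
 f(x) = asin(C1*exp(2*x))


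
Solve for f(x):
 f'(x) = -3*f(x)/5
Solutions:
 f(x) = C1*exp(-3*x/5)


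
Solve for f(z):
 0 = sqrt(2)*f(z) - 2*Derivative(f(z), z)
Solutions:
 f(z) = C1*exp(sqrt(2)*z/2)


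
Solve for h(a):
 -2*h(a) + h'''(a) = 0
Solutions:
 h(a) = C3*exp(2^(1/3)*a) + (C1*sin(2^(1/3)*sqrt(3)*a/2) + C2*cos(2^(1/3)*sqrt(3)*a/2))*exp(-2^(1/3)*a/2)


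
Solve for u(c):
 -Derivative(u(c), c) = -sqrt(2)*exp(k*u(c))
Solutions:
 u(c) = Piecewise((log(-1/(C1*k + sqrt(2)*c*k))/k, Ne(k, 0)), (nan, True))
 u(c) = Piecewise((C1 + sqrt(2)*c, Eq(k, 0)), (nan, True))


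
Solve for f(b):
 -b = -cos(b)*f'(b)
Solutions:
 f(b) = C1 + Integral(b/cos(b), b)


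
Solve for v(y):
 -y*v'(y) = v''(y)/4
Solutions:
 v(y) = C1 + C2*erf(sqrt(2)*y)


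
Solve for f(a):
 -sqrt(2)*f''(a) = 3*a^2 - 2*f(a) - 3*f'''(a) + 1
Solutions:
 f(a) = C1*exp(a*(2/(-2*sqrt(2)/27 + sqrt(-8 + (243 - 2*sqrt(2))^2)/27 + 9)^(1/3) + 6*sqrt(2) + 9*(-2*sqrt(2)/27 + sqrt(-8 + (243 - 2*sqrt(2))^2)/27 + 9)^(1/3))/54)*sin(sqrt(3)*a*(-9*(-2*sqrt(2)/27 + sqrt(-32/729 + (18 - 4*sqrt(2)/27)^2)/2 + 9)^(1/3) + 2/(-2*sqrt(2)/27 + sqrt(-32/729 + (18 - 4*sqrt(2)/27)^2)/2 + 9)^(1/3))/54) + C2*exp(a*(2/(-2*sqrt(2)/27 + sqrt(-8 + (243 - 2*sqrt(2))^2)/27 + 9)^(1/3) + 6*sqrt(2) + 9*(-2*sqrt(2)/27 + sqrt(-8 + (243 - 2*sqrt(2))^2)/27 + 9)^(1/3))/54)*cos(sqrt(3)*a*(-9*(-2*sqrt(2)/27 + sqrt(-32/729 + (18 - 4*sqrt(2)/27)^2)/2 + 9)^(1/3) + 2/(-2*sqrt(2)/27 + sqrt(-32/729 + (18 - 4*sqrt(2)/27)^2)/2 + 9)^(1/3))/54) + C3*exp(a*(-9*(-2*sqrt(2)/27 + sqrt(-8 + (243 - 2*sqrt(2))^2)/27 + 9)^(1/3) - 2/(-2*sqrt(2)/27 + sqrt(-8 + (243 - 2*sqrt(2))^2)/27 + 9)^(1/3) + 3*sqrt(2))/27) + 3*a^2/2 + 1/2 + 3*sqrt(2)/2


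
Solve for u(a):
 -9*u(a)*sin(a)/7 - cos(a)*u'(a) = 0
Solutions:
 u(a) = C1*cos(a)^(9/7)


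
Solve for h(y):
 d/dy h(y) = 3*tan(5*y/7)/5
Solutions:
 h(y) = C1 - 21*log(cos(5*y/7))/25
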